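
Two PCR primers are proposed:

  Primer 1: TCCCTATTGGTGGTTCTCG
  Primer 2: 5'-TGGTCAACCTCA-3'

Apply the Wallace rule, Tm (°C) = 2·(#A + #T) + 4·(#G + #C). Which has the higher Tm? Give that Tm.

Primer 1, 58°C

Primer 1: A+T=9, G+C=10 → Tm = 2(9)+4(10) = 58°C
Primer 2: A+T=6, G+C=6 → Tm = 2(6)+4(6) = 36°C
58°C vs 36°C → primer 1 is higher.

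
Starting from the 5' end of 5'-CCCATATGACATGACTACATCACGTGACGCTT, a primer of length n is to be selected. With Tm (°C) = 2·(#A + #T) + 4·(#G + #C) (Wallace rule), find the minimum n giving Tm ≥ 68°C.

n = 24

First 23 bases: CCCATATGACATGACTACATCAC → Tm = 66°C (< 68°C)
First 24 bases: CCCATATGACATGACTACATCACG → Tm = 70°C (≥ 68°C)
Since every base adds ≥2°C, Tm only increases with n, so the threshold is first crossed at n = 24.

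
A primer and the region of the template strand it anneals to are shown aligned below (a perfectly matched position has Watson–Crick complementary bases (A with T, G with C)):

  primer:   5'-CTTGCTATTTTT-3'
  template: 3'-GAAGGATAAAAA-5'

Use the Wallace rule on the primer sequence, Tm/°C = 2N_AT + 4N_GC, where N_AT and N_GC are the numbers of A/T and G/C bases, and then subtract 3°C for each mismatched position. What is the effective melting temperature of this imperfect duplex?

Primer base counts: A=1, T=8, G=1, C=2 → A+T=9, G+C=3
Perfect-match Tm = 2(9) + 4(3) = 18 + 12 = 30°C
Mismatches (positions where the bases are not complementary): 1 (at position 4)
Effective Tm = 30 − 1×3 = 30 − 3 = 27°C

27°C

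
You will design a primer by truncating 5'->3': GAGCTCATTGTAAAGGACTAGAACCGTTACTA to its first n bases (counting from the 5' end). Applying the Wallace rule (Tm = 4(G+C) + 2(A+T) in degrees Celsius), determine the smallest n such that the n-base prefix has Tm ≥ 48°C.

First 16 bases: GAGCTCATTGTAAAGG → Tm = 46°C (< 48°C)
First 17 bases: GAGCTCATTGTAAAGGA → Tm = 48°C (≥ 48°C)
Each additional base adds 2°C (A/T) or 4°C (G/C), so Tm is non-decreasing in n; n = 17 is the first length to reach 48°C.

n = 17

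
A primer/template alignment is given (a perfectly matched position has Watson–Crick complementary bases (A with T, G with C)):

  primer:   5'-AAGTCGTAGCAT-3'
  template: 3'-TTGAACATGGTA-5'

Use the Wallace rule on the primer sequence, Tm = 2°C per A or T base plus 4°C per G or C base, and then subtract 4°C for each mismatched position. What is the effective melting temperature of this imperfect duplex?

Primer base counts: A=4, T=3, G=3, C=2 → A+T=7, G+C=5
Perfect-match Tm = 2(7) + 4(5) = 14 + 20 = 34°C
Mismatches (positions where the bases are not complementary): 3 (at positions 3, 5, 9)
Effective Tm = 34 − 3×4 = 34 − 12 = 22°C

22°C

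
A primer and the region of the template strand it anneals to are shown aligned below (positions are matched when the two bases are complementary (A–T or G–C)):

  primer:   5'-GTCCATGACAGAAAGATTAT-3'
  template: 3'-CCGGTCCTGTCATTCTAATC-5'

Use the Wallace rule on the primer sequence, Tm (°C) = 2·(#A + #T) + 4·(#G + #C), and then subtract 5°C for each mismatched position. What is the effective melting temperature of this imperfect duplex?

34°C

Primer base counts: A=8, T=5, G=4, C=3 → A+T=13, G+C=7
Perfect-match Tm = 2(13) + 4(7) = 26 + 28 = 54°C
Mismatches (positions where the bases are not complementary): 4 (at positions 2, 6, 12, 20)
Effective Tm = 54 − 4×5 = 54 − 20 = 34°C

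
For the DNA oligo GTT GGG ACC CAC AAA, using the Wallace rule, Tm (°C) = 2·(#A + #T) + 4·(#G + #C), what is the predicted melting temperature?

Base counts: A=5, G=4, T=2, C=4
So N_AT = 7 and N_GC = 8.
Tm = 2(7) + 4(8) = 14 + 32 = 46°C

46°C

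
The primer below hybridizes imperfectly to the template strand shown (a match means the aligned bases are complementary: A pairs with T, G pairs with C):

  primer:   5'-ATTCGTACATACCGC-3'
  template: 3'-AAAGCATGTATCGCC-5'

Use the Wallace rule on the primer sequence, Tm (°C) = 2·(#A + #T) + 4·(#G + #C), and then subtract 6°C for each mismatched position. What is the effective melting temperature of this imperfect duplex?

26°C

Primer base counts: A=4, T=4, G=2, C=5 → A+T=8, G+C=7
Perfect-match Tm = 2(8) + 4(7) = 16 + 28 = 44°C
Mismatches (positions where the bases are not complementary): 3 (at positions 1, 12, 15)
Effective Tm = 44 − 3×6 = 44 − 18 = 26°C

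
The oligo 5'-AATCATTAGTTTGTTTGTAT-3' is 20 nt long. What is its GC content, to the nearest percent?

20%

Counting bases: A=5, G=3, C=1, T=11
G+C = 3 + 1 = 4 out of 20 bases
%GC = 4/20 × 100 = 20% ≈ 20%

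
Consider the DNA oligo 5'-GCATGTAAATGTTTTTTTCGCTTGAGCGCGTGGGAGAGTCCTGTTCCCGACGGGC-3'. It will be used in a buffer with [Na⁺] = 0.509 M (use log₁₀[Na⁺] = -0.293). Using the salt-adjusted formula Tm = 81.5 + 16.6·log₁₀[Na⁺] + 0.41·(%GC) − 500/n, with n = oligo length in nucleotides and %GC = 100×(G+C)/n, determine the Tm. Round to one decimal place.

Length n = 55. Base counts: A=8, C=12, G=18, T=17
G+C = 30, so %GC = 30/55 × 100 = 54.545%
Salt term: 16.6 × (-0.293) = -4.864
GC term: 0.41 × 54.545 = 22.363; length term: −500/55 = −9.091
Tm = 81.5 + (-4.864) + 22.363 − 9.091 = 89.908 → 89.9°C

89.9°C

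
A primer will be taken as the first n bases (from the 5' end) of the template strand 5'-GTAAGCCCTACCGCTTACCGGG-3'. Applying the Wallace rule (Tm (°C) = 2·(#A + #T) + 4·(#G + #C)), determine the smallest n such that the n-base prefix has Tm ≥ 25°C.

n = 8

First 7 bases: GTAAGCC → Tm = 22°C (< 25°C)
First 8 bases: GTAAGCCC → Tm = 26°C (≥ 25°C)
Since every base adds ≥2°C, Tm only increases with n, so the threshold is first crossed at n = 8.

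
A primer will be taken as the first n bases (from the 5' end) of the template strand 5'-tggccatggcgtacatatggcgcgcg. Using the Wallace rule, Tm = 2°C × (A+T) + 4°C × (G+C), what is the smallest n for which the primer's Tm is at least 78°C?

First 23 bases: TGGCCATGGCGTACATATGGCGC → Tm = 74°C (< 78°C)
First 24 bases: TGGCCATGGCGTACATATGGCGCG → Tm = 78°C (≥ 78°C)
Each additional base adds 2°C (A/T) or 4°C (G/C), so Tm is non-decreasing in n; n = 24 is the first length to reach 78°C.

n = 24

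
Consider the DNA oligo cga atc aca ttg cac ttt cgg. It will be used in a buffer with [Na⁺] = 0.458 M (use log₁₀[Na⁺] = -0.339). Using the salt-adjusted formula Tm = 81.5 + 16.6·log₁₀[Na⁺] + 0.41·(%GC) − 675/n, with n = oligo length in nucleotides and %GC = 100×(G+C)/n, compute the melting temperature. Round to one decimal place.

63.3°C

Length n = 21. Base counts: T=6, C=6, G=4, A=5
G+C = 10, so %GC = 10/21 × 100 = 47.619%
Salt term: 16.6 × (-0.339) = -5.627
GC term: 0.41 × 47.619 = 19.524; length term: −675/21 = −32.143
Tm = 81.5 + (-5.627) + 19.524 − 32.143 = 63.254 → 63.3°C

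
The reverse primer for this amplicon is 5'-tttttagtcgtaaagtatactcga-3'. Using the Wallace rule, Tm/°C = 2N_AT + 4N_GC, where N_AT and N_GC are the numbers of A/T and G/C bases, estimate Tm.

A=7, C=3, T=10, G=4
So N_AT = 17 and N_GC = 7.
Tm = 2×17 + 4×7 = 62°C

62°C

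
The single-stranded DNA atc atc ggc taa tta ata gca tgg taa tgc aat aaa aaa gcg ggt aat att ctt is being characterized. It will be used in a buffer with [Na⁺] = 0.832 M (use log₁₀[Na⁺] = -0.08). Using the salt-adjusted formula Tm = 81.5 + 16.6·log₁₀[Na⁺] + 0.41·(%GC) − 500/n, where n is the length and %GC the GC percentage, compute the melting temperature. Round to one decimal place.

Length n = 54. Counting bases: T=16, C=7, G=10, A=21
G+C = 17, so %GC = 17/54 × 100 = 31.481%
Salt term: 16.6 × (-0.08) = -1.328
GC term: 0.41 × 31.481 = 12.907; length term: −500/54 = −9.259
Tm = 81.5 + (-1.328) + 12.907 − 9.259 = 83.82 → 83.8°C

83.8°C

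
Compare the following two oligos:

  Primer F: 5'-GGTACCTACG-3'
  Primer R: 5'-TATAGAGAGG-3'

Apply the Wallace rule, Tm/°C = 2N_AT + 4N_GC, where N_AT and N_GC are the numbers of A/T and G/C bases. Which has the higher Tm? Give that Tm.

Primer F, 32°C

Primer F: A+T=4, G+C=6 → Tm = 2(4)+4(6) = 32°C
Primer R: A+T=6, G+C=4 → Tm = 2(6)+4(4) = 28°C
32°C vs 28°C → primer F is higher.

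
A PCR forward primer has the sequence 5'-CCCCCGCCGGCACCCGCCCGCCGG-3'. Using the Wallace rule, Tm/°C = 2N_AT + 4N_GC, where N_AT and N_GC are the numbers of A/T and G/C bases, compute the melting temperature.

Base counts: G=7, A=1, C=16, T=0
So N_AT = 1 and N_GC = 23.
Tm = 2×1 + 4×23 = 94°C

94°C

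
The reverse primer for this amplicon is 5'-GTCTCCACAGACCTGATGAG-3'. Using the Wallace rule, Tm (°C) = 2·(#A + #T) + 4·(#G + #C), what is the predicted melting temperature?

Base counts: A=5, G=5, T=4, C=6
A+T = 9, G+C = 11
Tm = 4·11 + 2·9 = 44 + 18 = 62°C

62°C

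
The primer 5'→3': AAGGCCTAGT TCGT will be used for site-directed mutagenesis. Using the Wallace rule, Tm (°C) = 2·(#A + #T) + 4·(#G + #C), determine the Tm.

42°C

Scanning the sequence gives G=4, C=3, T=4, A=3.
So N_AT = 7 and N_GC = 7.
Tm = 2×7 + 4×7 = 42°C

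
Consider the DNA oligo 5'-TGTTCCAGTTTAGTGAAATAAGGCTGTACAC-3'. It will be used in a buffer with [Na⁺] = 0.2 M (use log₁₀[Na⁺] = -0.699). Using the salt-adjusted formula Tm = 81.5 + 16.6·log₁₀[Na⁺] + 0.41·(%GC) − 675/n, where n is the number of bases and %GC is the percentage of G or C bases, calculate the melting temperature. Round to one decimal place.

Length n = 31. Scanning the sequence gives G=7, A=9, T=10, C=5.
G+C = 12, so %GC = 12/31 × 100 = 38.71%
Salt term: 16.6 × (-0.699) = -11.603
GC term: 0.41 × 38.71 = 15.871; length term: −675/31 = −21.774
Tm = 81.5 + (-11.603) + 15.871 − 21.774 = 63.994 → 64.0°C

64.0°C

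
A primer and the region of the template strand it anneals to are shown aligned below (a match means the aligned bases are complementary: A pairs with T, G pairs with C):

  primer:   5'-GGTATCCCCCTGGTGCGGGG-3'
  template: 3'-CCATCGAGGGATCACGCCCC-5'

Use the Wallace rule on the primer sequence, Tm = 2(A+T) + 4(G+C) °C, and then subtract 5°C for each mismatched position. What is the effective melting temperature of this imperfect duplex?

Primer base counts: A=1, T=4, G=9, C=6 → A+T=5, G+C=15
Perfect-match Tm = 2(5) + 4(15) = 10 + 60 = 70°C
Mismatches (positions where the bases are not complementary): 3 (at positions 5, 7, 12)
Effective Tm = 70 − 3×5 = 70 − 15 = 55°C

55°C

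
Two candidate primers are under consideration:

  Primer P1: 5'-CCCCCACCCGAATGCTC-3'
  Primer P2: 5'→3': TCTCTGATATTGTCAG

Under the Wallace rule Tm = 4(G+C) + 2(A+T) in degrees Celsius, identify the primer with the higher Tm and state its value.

Primer P1: A+T=5, G+C=12 → Tm = 2(5)+4(12) = 58°C
Primer P2: A+T=10, G+C=6 → Tm = 2(10)+4(6) = 44°C
58°C vs 44°C → primer P1 is higher.

Primer P1, 58°C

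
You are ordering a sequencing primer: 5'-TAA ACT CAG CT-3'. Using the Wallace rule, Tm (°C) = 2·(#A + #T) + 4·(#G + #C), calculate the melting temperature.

30°C

Counting bases: G=1, A=4, C=3, T=3
AT pairs contribute 7, GC pairs contribute 4.
Tm = 2(7) + 4(4) = 14 + 16 = 30°C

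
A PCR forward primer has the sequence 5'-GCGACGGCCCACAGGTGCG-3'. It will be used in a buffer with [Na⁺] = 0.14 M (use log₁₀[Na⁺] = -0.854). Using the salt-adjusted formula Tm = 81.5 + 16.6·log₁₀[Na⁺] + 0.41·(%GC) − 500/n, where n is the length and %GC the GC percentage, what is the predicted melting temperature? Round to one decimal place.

73.4°C

Length n = 19. Scanning the sequence gives C=7, T=1, G=8, A=3.
G+C = 15, so %GC = 15/19 × 100 = 78.947%
Salt term: 16.6 × (-0.854) = -14.176
GC term: 0.41 × 78.947 = 32.368; length term: −500/19 = −26.316
Tm = 81.5 + (-14.176) + 32.368 − 26.316 = 73.376 → 73.4°C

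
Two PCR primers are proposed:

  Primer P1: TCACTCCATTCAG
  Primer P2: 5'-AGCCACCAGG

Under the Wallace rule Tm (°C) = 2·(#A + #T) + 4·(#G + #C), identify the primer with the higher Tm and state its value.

Primer P1: A+T=7, G+C=6 → Tm = 2(7)+4(6) = 38°C
Primer P2: A+T=3, G+C=7 → Tm = 2(3)+4(7) = 34°C
38°C vs 34°C → primer P1 is higher.

Primer P1, 38°C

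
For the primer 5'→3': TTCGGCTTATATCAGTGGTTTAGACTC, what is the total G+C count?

11

Counting bases: C=5, G=6, A=5, T=11
G+C = 6 + 5 = 11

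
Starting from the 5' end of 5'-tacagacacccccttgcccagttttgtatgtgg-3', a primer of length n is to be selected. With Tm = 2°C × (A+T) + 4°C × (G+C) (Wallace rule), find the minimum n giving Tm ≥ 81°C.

First 26 bases: TACAGACACCCCCTTGCCCAGTTTTG → Tm = 80°C (< 81°C)
First 27 bases: TACAGACACCCCCTTGCCCAGTTTTGT → Tm = 82°C (≥ 81°C)
Each additional base adds 2°C (A/T) or 4°C (G/C), so Tm is non-decreasing in n; n = 27 is the first length to reach 81°C.

n = 27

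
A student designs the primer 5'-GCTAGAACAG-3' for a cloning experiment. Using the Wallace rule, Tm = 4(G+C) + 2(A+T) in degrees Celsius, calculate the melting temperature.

Base counts: C=2, G=3, T=1, A=4
AT pairs contribute 5, GC pairs contribute 5.
Tm = 2×5 + 4×5 = 30°C

30°C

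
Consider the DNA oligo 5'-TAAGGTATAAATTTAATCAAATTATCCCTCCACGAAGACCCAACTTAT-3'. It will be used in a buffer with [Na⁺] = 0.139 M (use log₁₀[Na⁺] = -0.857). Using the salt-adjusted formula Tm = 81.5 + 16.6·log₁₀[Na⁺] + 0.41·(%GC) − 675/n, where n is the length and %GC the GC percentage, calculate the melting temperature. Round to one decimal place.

66.0°C

Length n = 48. G=4, A=19, T=14, C=11
G+C = 15, so %GC = 15/48 × 100 = 31.25%
Salt term: 16.6 × (-0.857) = -14.226
GC term: 0.41 × 31.25 = 12.812; length term: −675/48 = −14.062
Tm = 81.5 + (-14.226) + 12.812 − 14.062 = 66.024 → 66.0°C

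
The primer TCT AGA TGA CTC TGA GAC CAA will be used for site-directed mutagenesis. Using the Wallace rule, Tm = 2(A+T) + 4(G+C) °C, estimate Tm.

60°C

Scanning the sequence gives T=5, A=7, C=5, G=4.
A+T = 12, G+C = 9
Tm = 4·9 + 2·12 = 36 + 24 = 60°C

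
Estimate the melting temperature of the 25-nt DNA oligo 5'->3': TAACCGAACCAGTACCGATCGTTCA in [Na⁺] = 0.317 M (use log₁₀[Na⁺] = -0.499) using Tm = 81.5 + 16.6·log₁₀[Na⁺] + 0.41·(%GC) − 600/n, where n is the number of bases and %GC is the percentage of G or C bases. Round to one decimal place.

68.9°C

Length n = 25. Counting bases: G=4, T=5, A=8, C=8
G+C = 12, so %GC = 12/25 × 100 = 48%
Salt term: 16.6 × (-0.499) = -8.283
GC term: 0.41 × 48 = 19.68; length term: −600/25 = −24
Tm = 81.5 + (-8.283) + 19.68 − 24 = 68.897 → 68.9°C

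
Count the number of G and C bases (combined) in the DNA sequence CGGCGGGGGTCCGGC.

14

C=5, A=0, T=1, G=9
Total G or C: 9 + 5 = 14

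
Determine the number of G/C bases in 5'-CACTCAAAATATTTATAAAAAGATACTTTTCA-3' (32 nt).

Base counts: C=5, T=11, A=15, G=1
Total G or C: 1 + 5 = 6

6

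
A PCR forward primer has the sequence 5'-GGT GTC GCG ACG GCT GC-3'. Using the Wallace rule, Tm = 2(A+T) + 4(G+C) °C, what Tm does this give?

60°C

Counting bases: A=1, T=3, G=8, C=5
A+T = 4, G+C = 13
Tm = 4·13 + 2·4 = 52 + 8 = 60°C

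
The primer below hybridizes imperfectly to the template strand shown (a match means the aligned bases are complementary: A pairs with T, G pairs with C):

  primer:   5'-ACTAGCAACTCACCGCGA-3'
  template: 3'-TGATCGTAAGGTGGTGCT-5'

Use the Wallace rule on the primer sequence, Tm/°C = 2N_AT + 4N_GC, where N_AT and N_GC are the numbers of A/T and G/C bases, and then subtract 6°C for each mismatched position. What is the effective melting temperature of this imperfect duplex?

32°C

Primer base counts: A=6, T=2, G=3, C=7 → A+T=8, G+C=10
Perfect-match Tm = 2(8) + 4(10) = 16 + 40 = 56°C
Mismatches (positions where the bases are not complementary): 4 (at positions 8, 9, 10, 15)
Effective Tm = 56 − 4×6 = 56 − 24 = 32°C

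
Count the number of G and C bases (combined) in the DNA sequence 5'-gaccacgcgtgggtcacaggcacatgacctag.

20

Counting bases: A=8, G=10, C=10, T=4
Total G or C: 10 + 10 = 20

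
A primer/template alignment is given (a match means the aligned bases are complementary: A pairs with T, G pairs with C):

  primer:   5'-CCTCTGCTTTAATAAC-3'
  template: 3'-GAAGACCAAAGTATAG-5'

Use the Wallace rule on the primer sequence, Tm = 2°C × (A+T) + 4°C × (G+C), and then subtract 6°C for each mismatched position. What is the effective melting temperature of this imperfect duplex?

Primer base counts: A=4, T=6, G=1, C=5 → A+T=10, G+C=6
Perfect-match Tm = 2(10) + 4(6) = 20 + 24 = 44°C
Mismatches (positions where the bases are not complementary): 4 (at positions 2, 7, 11, 15)
Effective Tm = 44 − 4×6 = 44 − 24 = 20°C

20°C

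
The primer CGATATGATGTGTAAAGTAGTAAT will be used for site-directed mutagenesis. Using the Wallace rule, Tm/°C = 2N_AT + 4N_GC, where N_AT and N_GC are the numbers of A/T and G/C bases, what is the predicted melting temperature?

T=8, A=9, C=1, G=6
So N_AT = 17 and N_GC = 7.
Tm = 2×17 + 4×7 = 62°C

62°C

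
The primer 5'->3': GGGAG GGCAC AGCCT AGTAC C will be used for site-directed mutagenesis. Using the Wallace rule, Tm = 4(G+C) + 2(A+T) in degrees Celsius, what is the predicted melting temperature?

Base counts: G=8, C=6, A=5, T=2
A+T = 7, G+C = 14
Tm = 4·14 + 2·7 = 56 + 14 = 70°C

70°C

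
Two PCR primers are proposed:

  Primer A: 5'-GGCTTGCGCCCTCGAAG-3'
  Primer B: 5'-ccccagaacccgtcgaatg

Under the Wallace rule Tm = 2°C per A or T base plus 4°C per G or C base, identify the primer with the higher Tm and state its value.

Primer B, 62°C

Primer A: A+T=5, G+C=12 → Tm = 2(5)+4(12) = 58°C
Primer B: A+T=7, G+C=12 → Tm = 2(7)+4(12) = 62°C
58°C vs 62°C → primer B is higher.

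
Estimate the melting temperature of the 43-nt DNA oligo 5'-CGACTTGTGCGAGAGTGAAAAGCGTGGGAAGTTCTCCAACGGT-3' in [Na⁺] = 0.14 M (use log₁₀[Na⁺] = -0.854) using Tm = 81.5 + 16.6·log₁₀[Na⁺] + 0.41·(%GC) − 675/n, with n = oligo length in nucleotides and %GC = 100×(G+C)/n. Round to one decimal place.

Length n = 43. Counting bases: C=8, A=11, G=15, T=9
G+C = 23, so %GC = 23/43 × 100 = 53.488%
Salt term: 16.6 × (-0.854) = -14.176
GC term: 0.41 × 53.488 = 21.93; length term: −675/43 = −15.698
Tm = 81.5 + (-14.176) + 21.93 − 15.698 = 73.556 → 73.6°C

73.6°C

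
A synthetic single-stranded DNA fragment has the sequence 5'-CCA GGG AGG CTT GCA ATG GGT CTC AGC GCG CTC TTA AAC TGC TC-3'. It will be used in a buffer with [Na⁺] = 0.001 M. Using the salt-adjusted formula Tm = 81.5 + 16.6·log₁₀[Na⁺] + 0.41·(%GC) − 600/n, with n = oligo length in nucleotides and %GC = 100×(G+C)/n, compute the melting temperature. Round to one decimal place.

42.3°C

Length n = 44. Base counts: T=10, G=13, A=8, C=13
G+C = 26, so %GC = 26/44 × 100 = 59.091%
Salt term: 16.6 × (-3) = -49.8
GC term: 0.41 × 59.091 = 24.227; length term: −600/44 = −13.636
Tm = 81.5 + (-49.8) + 24.227 − 13.636 = 42.291 → 42.3°C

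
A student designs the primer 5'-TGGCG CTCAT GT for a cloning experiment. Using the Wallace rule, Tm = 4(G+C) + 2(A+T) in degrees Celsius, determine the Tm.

Base counts: A=1, C=3, G=4, T=4
A+T = 5, G+C = 7
Tm = 4·7 + 2·5 = 28 + 10 = 38°C

38°C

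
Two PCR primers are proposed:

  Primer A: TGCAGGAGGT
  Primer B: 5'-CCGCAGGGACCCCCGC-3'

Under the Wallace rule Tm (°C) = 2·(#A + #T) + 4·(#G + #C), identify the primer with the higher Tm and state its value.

Primer A: A+T=4, G+C=6 → Tm = 2(4)+4(6) = 32°C
Primer B: A+T=2, G+C=14 → Tm = 2(2)+4(14) = 60°C
32°C vs 60°C → primer B is higher.

Primer B, 60°C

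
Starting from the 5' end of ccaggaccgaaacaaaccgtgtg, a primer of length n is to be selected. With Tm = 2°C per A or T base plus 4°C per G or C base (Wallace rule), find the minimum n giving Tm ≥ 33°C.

First 9 bases: CCAGGACCG → Tm = 32°C (< 33°C)
First 10 bases: CCAGGACCGA → Tm = 34°C (≥ 33°C)
Each additional base adds 2°C (A/T) or 4°C (G/C), so Tm is non-decreasing in n; n = 10 is the first length to reach 33°C.

n = 10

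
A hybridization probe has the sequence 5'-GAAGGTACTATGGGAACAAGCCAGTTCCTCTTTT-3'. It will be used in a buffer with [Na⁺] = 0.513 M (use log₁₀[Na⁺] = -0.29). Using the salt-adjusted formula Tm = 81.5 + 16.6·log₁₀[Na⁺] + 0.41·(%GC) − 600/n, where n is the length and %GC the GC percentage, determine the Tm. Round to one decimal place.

77.1°C

Length n = 34. Counting bases: C=7, G=8, T=10, A=9
G+C = 15, so %GC = 15/34 × 100 = 44.118%
Salt term: 16.6 × (-0.29) = -4.814
GC term: 0.41 × 44.118 = 18.088; length term: −600/34 = −17.647
Tm = 81.5 + (-4.814) + 18.088 − 17.647 = 77.127 → 77.1°C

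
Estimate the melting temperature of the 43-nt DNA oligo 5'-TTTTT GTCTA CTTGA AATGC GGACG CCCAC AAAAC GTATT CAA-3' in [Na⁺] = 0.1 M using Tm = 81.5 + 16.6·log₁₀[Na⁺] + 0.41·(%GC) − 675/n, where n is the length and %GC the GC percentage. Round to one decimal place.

65.4°C

Length n = 43. Scanning the sequence gives C=10, G=7, T=13, A=13.
G+C = 17, so %GC = 17/43 × 100 = 39.535%
Salt term: 16.6 × (-1) = -16.6
GC term: 0.41 × 39.535 = 16.209; length term: −675/43 = −15.698
Tm = 81.5 + (-16.6) + 16.209 − 15.698 = 65.411 → 65.4°C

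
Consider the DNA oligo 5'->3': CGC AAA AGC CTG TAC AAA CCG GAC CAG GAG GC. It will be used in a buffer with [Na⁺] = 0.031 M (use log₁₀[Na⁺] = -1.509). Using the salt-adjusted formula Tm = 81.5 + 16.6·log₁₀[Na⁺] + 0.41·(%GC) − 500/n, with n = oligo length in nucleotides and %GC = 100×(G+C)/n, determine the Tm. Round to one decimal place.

65.2°C

Length n = 32. Scanning the sequence gives A=11, G=9, T=2, C=10.
G+C = 19, so %GC = 19/32 × 100 = 59.375%
Salt term: 16.6 × (-1.509) = -25.049
GC term: 0.41 × 59.375 = 24.344; length term: −500/32 = −15.625
Tm = 81.5 + (-25.049) + 24.344 − 15.625 = 65.17 → 65.2°C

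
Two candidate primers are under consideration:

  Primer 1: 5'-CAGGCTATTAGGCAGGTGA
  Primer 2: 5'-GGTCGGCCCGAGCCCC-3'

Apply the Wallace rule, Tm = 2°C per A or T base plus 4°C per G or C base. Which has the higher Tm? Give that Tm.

Primer 2, 60°C

Primer 1: A+T=9, G+C=10 → Tm = 2(9)+4(10) = 58°C
Primer 2: A+T=2, G+C=14 → Tm = 2(2)+4(14) = 60°C
58°C vs 60°C → primer 2 is higher.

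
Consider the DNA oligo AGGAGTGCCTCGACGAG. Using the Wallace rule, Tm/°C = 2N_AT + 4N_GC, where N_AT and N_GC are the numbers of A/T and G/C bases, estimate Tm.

T=2, A=4, G=7, C=4
So N_AT = 6 and N_GC = 11.
Tm = 4·11 + 2·6 = 44 + 12 = 56°C

56°C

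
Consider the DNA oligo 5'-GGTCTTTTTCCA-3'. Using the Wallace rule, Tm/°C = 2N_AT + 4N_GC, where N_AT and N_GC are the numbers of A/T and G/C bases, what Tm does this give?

Counting bases: T=6, G=2, A=1, C=3
So N_AT = 7 and N_GC = 5.
Tm = 2(7) + 4(5) = 14 + 20 = 34°C

34°C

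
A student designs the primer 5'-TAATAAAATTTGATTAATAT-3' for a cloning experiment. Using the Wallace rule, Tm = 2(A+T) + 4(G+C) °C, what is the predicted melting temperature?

42°C

Counting bases: G=1, C=0, A=10, T=9
So N_AT = 19 and N_GC = 1.
Tm = 2(19) + 4(1) = 38 + 4 = 42°C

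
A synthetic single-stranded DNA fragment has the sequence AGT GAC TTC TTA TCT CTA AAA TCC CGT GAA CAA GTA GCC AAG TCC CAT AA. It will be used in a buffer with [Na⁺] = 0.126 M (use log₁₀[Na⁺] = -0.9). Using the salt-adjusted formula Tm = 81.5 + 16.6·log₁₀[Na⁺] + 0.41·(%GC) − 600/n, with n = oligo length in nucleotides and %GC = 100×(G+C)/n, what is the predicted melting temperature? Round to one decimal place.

Length n = 50. A=17, C=13, G=7, T=13
G+C = 20, so %GC = 20/50 × 100 = 40%
Salt term: 16.6 × (-0.9) = -14.94
GC term: 0.41 × 40 = 16.4; length term: −600/50 = −12
Tm = 81.5 + (-14.94) + 16.4 − 12 = 70.96 → 71.0°C

71.0°C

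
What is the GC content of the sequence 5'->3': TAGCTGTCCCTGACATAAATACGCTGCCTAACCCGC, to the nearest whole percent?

T=8, G=6, C=13, A=9
G+C = 6 + 13 = 19 out of 36 bases
%GC = 19/36 × 100 = 52.78% ≈ 53%

53%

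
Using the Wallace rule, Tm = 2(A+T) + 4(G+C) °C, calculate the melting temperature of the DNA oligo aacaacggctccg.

42°C

Base counts: T=1, C=5, A=4, G=3
AT pairs contribute 5, GC pairs contribute 8.
Tm = 2×5 + 4×8 = 42°C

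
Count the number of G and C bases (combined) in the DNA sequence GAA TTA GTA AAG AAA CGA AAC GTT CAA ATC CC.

Base counts: T=6, A=15, G=5, C=6
G+C = 5 + 6 = 11

11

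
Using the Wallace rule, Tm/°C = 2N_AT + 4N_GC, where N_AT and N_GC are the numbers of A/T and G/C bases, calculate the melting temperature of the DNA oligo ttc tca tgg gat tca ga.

Base counts: C=3, A=4, T=6, G=4
AT pairs contribute 10, GC pairs contribute 7.
Tm = 2×10 + 4×7 = 48°C

48°C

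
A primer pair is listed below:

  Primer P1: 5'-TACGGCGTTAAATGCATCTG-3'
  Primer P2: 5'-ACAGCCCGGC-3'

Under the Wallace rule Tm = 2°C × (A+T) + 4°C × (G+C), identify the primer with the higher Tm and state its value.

Primer P1, 58°C

Primer P1: A+T=11, G+C=9 → Tm = 2(11)+4(9) = 58°C
Primer P2: A+T=2, G+C=8 → Tm = 2(2)+4(8) = 36°C
58°C vs 36°C → primer P1 is higher.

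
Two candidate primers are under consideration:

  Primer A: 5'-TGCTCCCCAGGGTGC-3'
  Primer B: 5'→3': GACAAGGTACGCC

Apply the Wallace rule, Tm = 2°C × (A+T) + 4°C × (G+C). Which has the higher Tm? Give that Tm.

Primer A, 52°C

Primer A: A+T=4, G+C=11 → Tm = 2(4)+4(11) = 52°C
Primer B: A+T=5, G+C=8 → Tm = 2(5)+4(8) = 42°C
52°C vs 42°C → primer A is higher.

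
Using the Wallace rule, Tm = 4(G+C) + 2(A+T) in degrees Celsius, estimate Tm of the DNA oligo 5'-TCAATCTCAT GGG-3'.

38°C

Base counts: G=3, T=4, A=3, C=3
A+T = 7, G+C = 6
Tm = 2(7) + 4(6) = 14 + 24 = 38°C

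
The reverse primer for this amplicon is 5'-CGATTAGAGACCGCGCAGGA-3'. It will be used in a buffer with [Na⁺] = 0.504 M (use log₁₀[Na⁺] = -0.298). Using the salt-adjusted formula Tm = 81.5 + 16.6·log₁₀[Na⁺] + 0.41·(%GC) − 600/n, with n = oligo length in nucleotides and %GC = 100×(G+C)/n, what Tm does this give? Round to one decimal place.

71.2°C

Length n = 20. Base counts: T=2, G=7, C=5, A=6
G+C = 12, so %GC = 12/20 × 100 = 60%
Salt term: 16.6 × (-0.298) = -4.947
GC term: 0.41 × 60 = 24.6; length term: −600/20 = −30
Tm = 81.5 + (-4.947) + 24.6 − 30 = 71.153 → 71.2°C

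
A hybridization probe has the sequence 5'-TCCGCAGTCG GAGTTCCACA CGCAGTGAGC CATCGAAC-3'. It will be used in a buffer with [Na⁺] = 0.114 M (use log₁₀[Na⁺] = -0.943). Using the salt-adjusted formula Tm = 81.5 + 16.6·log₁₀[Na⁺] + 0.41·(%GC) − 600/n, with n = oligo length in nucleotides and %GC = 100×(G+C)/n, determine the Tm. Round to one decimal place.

74.9°C

Length n = 38. Counting bases: A=9, C=13, T=6, G=10
G+C = 23, so %GC = 23/38 × 100 = 60.526%
Salt term: 16.6 × (-0.943) = -15.654
GC term: 0.41 × 60.526 = 24.816; length term: −600/38 = −15.789
Tm = 81.5 + (-15.654) + 24.816 − 15.789 = 74.873 → 74.9°C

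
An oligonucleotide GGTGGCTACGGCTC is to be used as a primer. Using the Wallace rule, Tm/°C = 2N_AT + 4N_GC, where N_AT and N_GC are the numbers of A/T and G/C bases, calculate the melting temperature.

Base counts: G=6, C=4, A=1, T=3
A+T = 4, G+C = 10
Tm = 2(4) + 4(10) = 8 + 40 = 48°C

48°C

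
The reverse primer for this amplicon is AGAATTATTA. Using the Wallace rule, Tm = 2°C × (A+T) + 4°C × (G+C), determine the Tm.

Base counts: G=1, C=0, T=4, A=5
So N_AT = 9 and N_GC = 1.
Tm = 2×9 + 4×1 = 22°C

22°C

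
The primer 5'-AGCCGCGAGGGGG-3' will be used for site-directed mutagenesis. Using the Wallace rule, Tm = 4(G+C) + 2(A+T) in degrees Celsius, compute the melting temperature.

Base counts: C=3, G=8, T=0, A=2
A+T = 2, G+C = 11
Tm = 2×2 + 4×11 = 48°C

48°C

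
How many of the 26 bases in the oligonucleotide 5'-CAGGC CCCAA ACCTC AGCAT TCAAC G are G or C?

Scanning the sequence gives A=8, C=11, G=4, T=3.
Total G or C: 4 + 11 = 15

15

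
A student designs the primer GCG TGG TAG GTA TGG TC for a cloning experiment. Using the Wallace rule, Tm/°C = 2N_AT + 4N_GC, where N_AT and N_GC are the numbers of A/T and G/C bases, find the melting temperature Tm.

Scanning the sequence gives C=2, A=2, G=8, T=5.
So N_AT = 7 and N_GC = 10.
Tm = 4·10 + 2·7 = 40 + 14 = 54°C

54°C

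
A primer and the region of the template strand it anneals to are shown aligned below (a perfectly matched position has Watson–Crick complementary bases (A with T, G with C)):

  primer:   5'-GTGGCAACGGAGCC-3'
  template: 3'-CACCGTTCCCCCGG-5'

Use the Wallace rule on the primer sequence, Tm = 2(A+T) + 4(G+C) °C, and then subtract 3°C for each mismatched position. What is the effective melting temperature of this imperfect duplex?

Primer base counts: A=3, T=1, G=6, C=4 → A+T=4, G+C=10
Perfect-match Tm = 2(4) + 4(10) = 8 + 40 = 48°C
Mismatches (positions where the bases are not complementary): 2 (at positions 8, 11)
Effective Tm = 48 − 2×3 = 48 − 6 = 42°C

42°C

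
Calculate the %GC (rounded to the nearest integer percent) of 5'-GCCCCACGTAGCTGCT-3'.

69%

T=3, G=4, C=7, A=2
G+C = 4 + 7 = 11 out of 16 bases
%GC = 11/16 × 100 = 68.75% ≈ 69%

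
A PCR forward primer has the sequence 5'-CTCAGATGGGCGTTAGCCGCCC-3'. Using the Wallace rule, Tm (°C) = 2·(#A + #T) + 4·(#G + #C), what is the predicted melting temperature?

74°C

Base counts: C=8, A=3, G=7, T=4
So N_AT = 7 and N_GC = 15.
Tm = 2×7 + 4×15 = 74°C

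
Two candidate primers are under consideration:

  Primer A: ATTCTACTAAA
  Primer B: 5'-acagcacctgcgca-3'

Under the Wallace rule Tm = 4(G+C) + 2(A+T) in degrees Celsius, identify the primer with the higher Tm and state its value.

Primer A: A+T=9, G+C=2 → Tm = 2(9)+4(2) = 26°C
Primer B: A+T=5, G+C=9 → Tm = 2(5)+4(9) = 46°C
26°C vs 46°C → primer B is higher.

Primer B, 46°C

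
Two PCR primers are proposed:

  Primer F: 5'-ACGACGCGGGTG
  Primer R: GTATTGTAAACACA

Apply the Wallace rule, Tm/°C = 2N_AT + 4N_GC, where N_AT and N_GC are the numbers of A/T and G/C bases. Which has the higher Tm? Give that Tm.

Primer F, 42°C

Primer F: A+T=3, G+C=9 → Tm = 2(3)+4(9) = 42°C
Primer R: A+T=10, G+C=4 → Tm = 2(10)+4(4) = 36°C
42°C vs 36°C → primer F is higher.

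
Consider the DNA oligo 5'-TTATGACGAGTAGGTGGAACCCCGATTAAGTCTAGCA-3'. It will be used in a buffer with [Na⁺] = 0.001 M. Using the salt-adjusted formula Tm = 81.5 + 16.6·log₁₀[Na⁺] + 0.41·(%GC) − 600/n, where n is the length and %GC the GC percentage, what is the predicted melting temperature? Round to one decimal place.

34.3°C

Length n = 37. Scanning the sequence gives G=10, C=7, T=9, A=11.
G+C = 17, so %GC = 17/37 × 100 = 45.946%
Salt term: 16.6 × (-3) = -49.8
GC term: 0.41 × 45.946 = 18.838; length term: −600/37 = −16.216
Tm = 81.5 + (-49.8) + 18.838 − 16.216 = 34.322 → 34.3°C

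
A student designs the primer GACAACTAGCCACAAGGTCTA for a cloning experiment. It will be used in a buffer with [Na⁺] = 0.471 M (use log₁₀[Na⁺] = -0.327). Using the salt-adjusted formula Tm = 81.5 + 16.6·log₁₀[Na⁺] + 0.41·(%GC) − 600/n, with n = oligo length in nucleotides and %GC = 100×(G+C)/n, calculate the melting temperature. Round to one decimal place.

67.0°C

Length n = 21. Scanning the sequence gives A=8, G=4, T=3, C=6.
G+C = 10, so %GC = 10/21 × 100 = 47.619%
Salt term: 16.6 × (-0.327) = -5.428
GC term: 0.41 × 47.619 = 19.524; length term: −600/21 = −28.571
Tm = 81.5 + (-5.428) + 19.524 − 28.571 = 67.025 → 67.0°C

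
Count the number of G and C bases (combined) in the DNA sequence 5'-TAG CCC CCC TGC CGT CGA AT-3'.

13

G=4, T=4, A=3, C=9
G+C = 4 + 9 = 13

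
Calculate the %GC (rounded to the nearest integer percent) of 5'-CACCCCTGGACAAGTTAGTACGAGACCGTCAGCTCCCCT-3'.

A=9, C=15, G=8, T=7
G+C = 8 + 15 = 23 out of 39 bases
%GC = 23/39 × 100 = 58.97% ≈ 59%

59%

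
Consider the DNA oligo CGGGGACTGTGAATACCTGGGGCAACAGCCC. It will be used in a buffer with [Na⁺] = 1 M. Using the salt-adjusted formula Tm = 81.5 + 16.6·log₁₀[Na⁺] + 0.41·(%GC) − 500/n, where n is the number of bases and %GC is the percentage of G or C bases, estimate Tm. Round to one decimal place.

91.8°C

Length n = 31. Counting bases: A=7, T=4, G=11, C=9
G+C = 20, so %GC = 20/31 × 100 = 64.516%
Salt term: 16.6 × (0) = 0
GC term: 0.41 × 64.516 = 26.452; length term: −500/31 = −16.129
Tm = 81.5 + (0) + 26.452 − 16.129 = 91.823 → 91.8°C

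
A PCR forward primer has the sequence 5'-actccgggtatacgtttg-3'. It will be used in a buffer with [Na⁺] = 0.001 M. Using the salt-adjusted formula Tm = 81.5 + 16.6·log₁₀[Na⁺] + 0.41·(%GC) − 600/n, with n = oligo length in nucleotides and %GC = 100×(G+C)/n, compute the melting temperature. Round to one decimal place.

Length n = 18. Scanning the sequence gives G=5, C=4, T=6, A=3.
G+C = 9, so %GC = 9/18 × 100 = 50%
Salt term: 16.6 × (-3) = -49.8
GC term: 0.41 × 50 = 20.5; length term: −600/18 = −33.333
Tm = 81.5 + (-49.8) + 20.5 − 33.333 = 18.867 → 18.9°C

18.9°C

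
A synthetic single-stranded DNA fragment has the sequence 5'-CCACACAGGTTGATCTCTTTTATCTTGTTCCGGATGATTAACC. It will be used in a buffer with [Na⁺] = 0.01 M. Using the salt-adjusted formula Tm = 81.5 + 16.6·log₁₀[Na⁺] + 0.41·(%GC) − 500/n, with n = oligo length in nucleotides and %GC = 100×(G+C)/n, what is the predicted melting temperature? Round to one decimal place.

53.8°C

Length n = 43. Counting bases: C=11, A=9, T=16, G=7
G+C = 18, so %GC = 18/43 × 100 = 41.86%
Salt term: 16.6 × (-2) = -33.2
GC term: 0.41 × 41.86 = 17.163; length term: −500/43 = −11.628
Tm = 81.5 + (-33.2) + 17.163 − 11.628 = 53.835 → 53.8°C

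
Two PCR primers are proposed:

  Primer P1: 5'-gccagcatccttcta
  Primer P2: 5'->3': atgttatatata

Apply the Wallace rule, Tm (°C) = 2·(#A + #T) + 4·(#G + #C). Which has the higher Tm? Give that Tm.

Primer P1: A+T=7, G+C=8 → Tm = 2(7)+4(8) = 46°C
Primer P2: A+T=11, G+C=1 → Tm = 2(11)+4(1) = 26°C
46°C vs 26°C → primer P1 is higher.

Primer P1, 46°C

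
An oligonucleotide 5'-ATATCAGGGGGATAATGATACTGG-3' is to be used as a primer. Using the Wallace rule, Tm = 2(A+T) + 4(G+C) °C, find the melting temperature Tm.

68°C

Scanning the sequence gives C=2, G=8, T=6, A=8.
So N_AT = 14 and N_GC = 10.
Tm = 2×14 + 4×10 = 68°C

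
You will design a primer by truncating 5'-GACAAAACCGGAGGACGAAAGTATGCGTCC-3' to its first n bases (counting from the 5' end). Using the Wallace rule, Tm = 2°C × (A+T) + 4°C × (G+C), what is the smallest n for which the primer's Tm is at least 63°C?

First 20 bases: GACAAAACCGGAGGACGAAA → Tm = 60°C (< 63°C)
First 21 bases: GACAAAACCGGAGGACGAAAG → Tm = 64°C (≥ 63°C)
Since every base adds ≥2°C, Tm only increases with n, so the threshold is first crossed at n = 21.

n = 21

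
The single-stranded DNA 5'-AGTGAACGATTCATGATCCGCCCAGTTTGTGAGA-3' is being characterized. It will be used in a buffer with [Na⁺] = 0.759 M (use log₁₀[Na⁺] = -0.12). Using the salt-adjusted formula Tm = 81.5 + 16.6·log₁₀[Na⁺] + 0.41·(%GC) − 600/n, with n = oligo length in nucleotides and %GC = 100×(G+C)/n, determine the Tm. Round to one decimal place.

81.2°C

Length n = 34. C=7, G=9, A=9, T=9
G+C = 16, so %GC = 16/34 × 100 = 47.059%
Salt term: 16.6 × (-0.12) = -1.992
GC term: 0.41 × 47.059 = 19.294; length term: −600/34 = −17.647
Tm = 81.5 + (-1.992) + 19.294 − 17.647 = 81.155 → 81.2°C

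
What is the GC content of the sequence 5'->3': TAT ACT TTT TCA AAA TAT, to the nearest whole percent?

Base counts: C=2, G=0, T=9, A=7
G+C = 0 + 2 = 2 out of 18 bases
%GC = 2/18 × 100 = 11.11% ≈ 11%

11%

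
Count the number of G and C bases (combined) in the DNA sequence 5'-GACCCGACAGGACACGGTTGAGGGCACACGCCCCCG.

26

Counting bases: A=8, G=12, C=14, T=2
G+C = 12 + 14 = 26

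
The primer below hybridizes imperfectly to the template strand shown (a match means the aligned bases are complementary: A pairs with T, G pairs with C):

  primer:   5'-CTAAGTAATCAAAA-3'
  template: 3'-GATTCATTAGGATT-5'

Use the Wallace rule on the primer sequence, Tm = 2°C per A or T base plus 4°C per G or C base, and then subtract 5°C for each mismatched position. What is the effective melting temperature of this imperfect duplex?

Primer base counts: A=8, T=3, G=1, C=2 → A+T=11, G+C=3
Perfect-match Tm = 2(11) + 4(3) = 22 + 12 = 34°C
Mismatches (positions where the bases are not complementary): 2 (at positions 11, 12)
Effective Tm = 34 − 2×5 = 34 − 10 = 24°C

24°C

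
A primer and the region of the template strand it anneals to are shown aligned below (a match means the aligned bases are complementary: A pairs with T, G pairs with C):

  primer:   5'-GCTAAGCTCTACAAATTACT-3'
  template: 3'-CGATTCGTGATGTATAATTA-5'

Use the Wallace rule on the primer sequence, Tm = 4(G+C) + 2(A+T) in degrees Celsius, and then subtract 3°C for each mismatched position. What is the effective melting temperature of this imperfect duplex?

Primer base counts: A=7, T=6, G=2, C=5 → A+T=13, G+C=7
Perfect-match Tm = 2(13) + 4(7) = 26 + 28 = 54°C
Mismatches (positions where the bases are not complementary): 3 (at positions 8, 14, 19)
Effective Tm = 54 − 3×3 = 54 − 9 = 45°C

45°C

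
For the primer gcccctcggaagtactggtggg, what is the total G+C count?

15

Base counts: A=3, T=4, C=6, G=9
G+C = 9 + 6 = 15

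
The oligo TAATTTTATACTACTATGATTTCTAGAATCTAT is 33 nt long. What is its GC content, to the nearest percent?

18%

Counting bases: G=2, T=16, C=4, A=11
G+C = 2 + 4 = 6 out of 33 bases
%GC = 6/33 × 100 = 18.18% ≈ 18%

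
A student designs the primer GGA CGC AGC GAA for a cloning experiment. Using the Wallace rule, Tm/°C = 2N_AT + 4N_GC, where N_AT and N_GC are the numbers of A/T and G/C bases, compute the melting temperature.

Counting bases: G=5, C=3, A=4, T=0
A+T = 4, G+C = 8
Tm = 2×4 + 4×8 = 40°C

40°C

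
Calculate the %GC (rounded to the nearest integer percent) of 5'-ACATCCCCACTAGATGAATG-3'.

45%

C=6, G=3, A=7, T=4
G+C = 3 + 6 = 9 out of 20 bases
%GC = 9/20 × 100 = 45% ≈ 45%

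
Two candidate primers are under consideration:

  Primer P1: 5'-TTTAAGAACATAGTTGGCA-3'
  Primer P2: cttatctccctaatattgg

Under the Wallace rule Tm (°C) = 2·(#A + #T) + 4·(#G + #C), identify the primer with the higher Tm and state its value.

Primer P2, 52°C

Primer P1: A+T=13, G+C=6 → Tm = 2(13)+4(6) = 50°C
Primer P2: A+T=12, G+C=7 → Tm = 2(12)+4(7) = 52°C
50°C vs 52°C → primer P2 is higher.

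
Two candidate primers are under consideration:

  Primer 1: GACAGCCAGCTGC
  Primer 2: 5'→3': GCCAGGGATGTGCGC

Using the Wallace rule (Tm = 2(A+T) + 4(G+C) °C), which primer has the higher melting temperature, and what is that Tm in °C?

Primer 1: A+T=4, G+C=9 → Tm = 2(4)+4(9) = 44°C
Primer 2: A+T=4, G+C=11 → Tm = 2(4)+4(11) = 52°C
44°C vs 52°C → primer 2 is higher.

Primer 2, 52°C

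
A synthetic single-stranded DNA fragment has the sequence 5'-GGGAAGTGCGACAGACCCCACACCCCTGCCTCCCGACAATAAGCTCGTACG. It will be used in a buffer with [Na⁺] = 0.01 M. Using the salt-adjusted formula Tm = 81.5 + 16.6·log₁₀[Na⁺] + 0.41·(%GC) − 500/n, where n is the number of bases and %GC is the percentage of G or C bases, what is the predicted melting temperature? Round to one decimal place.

Length n = 51. Base counts: G=12, T=6, C=20, A=13
G+C = 32, so %GC = 32/51 × 100 = 62.745%
Salt term: 16.6 × (-2) = -33.2
GC term: 0.41 × 62.745 = 25.725; length term: −500/51 = −9.804
Tm = 81.5 + (-33.2) + 25.725 − 9.804 = 64.221 → 64.2°C

64.2°C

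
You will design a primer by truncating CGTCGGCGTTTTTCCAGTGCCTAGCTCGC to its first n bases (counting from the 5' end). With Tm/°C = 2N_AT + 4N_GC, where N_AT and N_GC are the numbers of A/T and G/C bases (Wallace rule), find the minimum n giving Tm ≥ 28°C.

n = 8

First 7 bases: CGTCGGC → Tm = 26°C (< 28°C)
First 8 bases: CGTCGGCG → Tm = 30°C (≥ 28°C)
Since every base adds ≥2°C, Tm only increases with n, so the threshold is first crossed at n = 8.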